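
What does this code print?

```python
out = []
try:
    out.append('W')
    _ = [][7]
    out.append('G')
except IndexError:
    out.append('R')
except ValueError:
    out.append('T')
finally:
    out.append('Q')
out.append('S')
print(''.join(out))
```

Execution trace: 'W' (try body) → 'R' (except IndexError) → 'Q' (finally) → 'S' (after the try/except). Output: WRQS

Answer: WRQS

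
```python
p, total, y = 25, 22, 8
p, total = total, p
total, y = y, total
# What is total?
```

Trace:
`p, total, y = 25, 22, 8` → p = 25; total = 22; y = 8
`p, total = total, p` → p = 22; total = 25
`total, y = y, total` → total = 8; y = 25
So total = 8

Answer: 8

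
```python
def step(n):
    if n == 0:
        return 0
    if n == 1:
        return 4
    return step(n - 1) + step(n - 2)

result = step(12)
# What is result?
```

Build up from base cases: step(0)=0, step(1)=4, step(2)=4, step(3)=8, step(4)=12, step(5)=20, step(6)=32, ..., step(12)=576

Answer: 576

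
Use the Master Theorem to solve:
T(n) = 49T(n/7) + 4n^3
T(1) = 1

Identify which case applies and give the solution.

a=49, b=7, f(n)=4n^3. log_7(49) = 2. Since c=3 > 2 and the regularity condition holds (49(n/7)^3 = (49/7^3)n^3 with 49/7^3 < 1), Case 3 applies: T(n) = Θ(f(n)) = O(n^3).

Answer: O(n^3) - Case 3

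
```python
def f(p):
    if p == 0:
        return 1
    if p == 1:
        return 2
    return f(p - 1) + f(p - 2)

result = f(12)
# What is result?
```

Build up from base cases: f(0)=1, f(1)=2, f(2)=3, f(3)=5, f(4)=8, f(5)=13, f(6)=21, ..., f(12)=377

Answer: 377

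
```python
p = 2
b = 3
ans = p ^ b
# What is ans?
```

Trace:
`p = 2` → p = 2
`b = 3` → b = 3
`ans = p ^ b` → ans = 1
So ans = 1

Answer: 1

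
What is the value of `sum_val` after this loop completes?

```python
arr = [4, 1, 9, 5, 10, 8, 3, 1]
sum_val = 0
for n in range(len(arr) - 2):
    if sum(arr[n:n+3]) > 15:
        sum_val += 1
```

Count windows with sum > 15
`sum_val` takes the values: 0 → 1 → 2 → 3

Answer: 3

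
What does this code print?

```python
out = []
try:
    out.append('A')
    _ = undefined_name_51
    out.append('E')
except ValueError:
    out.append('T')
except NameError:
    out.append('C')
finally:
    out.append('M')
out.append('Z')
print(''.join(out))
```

Execution trace: 'A' (try body) → 'C' (except NameError) → 'M' (finally) → 'Z' (after the try/except). Output: ACMZ

Answer: ACMZ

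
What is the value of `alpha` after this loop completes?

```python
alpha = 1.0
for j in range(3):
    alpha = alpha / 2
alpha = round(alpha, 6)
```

Halving LR 3 times: 1 / 2^3
`alpha` takes the values: 1.0 → 0.5 → 0.25 → 0.125

Answer: 0.125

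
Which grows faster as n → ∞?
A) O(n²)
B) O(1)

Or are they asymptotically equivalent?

O(n²) vs O(1): Higher order terms dominate.

Answer: A) O(n²) grows faster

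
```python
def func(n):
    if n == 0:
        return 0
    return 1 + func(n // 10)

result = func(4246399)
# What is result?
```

Count of digits of 4246399: 7

Answer: 7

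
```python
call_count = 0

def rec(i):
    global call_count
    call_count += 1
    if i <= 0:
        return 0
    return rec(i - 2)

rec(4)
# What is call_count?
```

Linear recursion stepping by 2: 3 calls from i=4 down to ≤0.

Answer: 3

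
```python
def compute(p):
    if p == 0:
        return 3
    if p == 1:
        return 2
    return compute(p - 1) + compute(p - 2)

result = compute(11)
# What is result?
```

Build up from base cases: compute(0)=3, compute(1)=2, compute(2)=5, compute(3)=7, compute(4)=12, compute(5)=19, compute(6)=31, ..., compute(11)=343

Answer: 343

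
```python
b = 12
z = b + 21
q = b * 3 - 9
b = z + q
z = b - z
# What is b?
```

Trace:
`b = 12` → b = 12
`z = b + 21` → z = 33
`q = b * 3 - 9` → q = 27
`b = z + q` → b = 60
`z = b - z` → z = 27
So b = 60

Answer: 60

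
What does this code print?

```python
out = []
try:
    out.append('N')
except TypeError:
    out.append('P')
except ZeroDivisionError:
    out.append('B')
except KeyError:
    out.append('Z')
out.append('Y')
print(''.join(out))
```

Execution trace: 'N' (try body, no exception) → 'Y' (after the try/except). Output: NY

Answer: NY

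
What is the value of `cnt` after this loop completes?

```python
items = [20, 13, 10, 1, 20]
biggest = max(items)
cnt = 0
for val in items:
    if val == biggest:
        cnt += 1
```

Count of max value 20 in [20, 13, 10, 1, 20]
`cnt` takes the values: 0 → 1 → 2

Answer: 2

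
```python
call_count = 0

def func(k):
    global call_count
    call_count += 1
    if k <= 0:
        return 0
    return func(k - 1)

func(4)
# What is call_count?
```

Linear recursion stepping by 1: 5 calls from k=4 down to ≤0.

Answer: 5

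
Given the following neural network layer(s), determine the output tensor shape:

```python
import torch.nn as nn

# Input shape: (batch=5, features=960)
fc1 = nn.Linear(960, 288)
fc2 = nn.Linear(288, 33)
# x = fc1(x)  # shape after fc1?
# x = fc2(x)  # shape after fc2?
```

Input: (5, 960) -> after fc1: (5, 288) -> Output: (5, 33)

Answer: (5, 33)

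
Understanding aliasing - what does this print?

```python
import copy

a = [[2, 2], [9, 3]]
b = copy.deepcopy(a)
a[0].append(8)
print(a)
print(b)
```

Key concept: deep copy is fully independent.
Step by step:
`a = [[2, 2], [9, 3]]` → a = [[2, 2], [9, 3]]
`b = copy.deepcopy(a)` → b = [[2, 2], [9, 3]]
`a[0].append(8)` → a = [[2, 2, 8], [9, 3]]
`print(a)` → prints [[2, 2, 8], [9, 3]]
`print(b)` → prints [[2, 2], [9, 3]]

Answer:
[[2, 2, 8], [9, 3]]
[[2, 2], [9, 3]]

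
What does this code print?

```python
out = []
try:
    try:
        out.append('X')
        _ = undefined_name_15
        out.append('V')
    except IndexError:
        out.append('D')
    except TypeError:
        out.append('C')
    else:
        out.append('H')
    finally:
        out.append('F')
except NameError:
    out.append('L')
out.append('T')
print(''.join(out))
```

Execution trace: 'X' (try body) → 'F' (finally) → 'L' (outer except NameError) → 'T' (after the try/except). Output: XFLT

Answer: XFLT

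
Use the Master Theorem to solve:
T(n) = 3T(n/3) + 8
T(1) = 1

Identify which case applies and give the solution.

a=3, b=3, f(n)=8. log_3(3) = 1. Since c=0 < 1, Case 1 applies: T(n) = Θ(n^log_b(a)) = O(n).

Answer: O(n) - Case 1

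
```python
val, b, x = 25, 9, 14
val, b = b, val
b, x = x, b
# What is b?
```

Trace:
`val, b, x = 25, 9, 14` → val = 25; b = 9; x = 14
`val, b = b, val` → val = 9; b = 25
`b, x = x, b` → b = 14; x = 25
So b = 14

Answer: 14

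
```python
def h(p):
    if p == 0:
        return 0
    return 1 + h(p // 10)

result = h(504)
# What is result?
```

Count of digits of 504: 3

Answer: 3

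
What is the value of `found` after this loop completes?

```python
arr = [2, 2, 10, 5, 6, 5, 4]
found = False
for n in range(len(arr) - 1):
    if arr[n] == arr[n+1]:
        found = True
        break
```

Check consecutive duplicates in [2, 2, 10, 5, 6, 5, 4]
`found` takes the values: False → True

Answer: True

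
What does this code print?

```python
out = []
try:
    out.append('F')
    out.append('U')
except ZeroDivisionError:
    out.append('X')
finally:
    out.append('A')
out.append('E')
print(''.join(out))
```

Execution trace: 'F' (try body) → 'U' (try body, no exception) → 'A' (finally) → 'E' (after the try/except). Output: FUAE

Answer: FUAE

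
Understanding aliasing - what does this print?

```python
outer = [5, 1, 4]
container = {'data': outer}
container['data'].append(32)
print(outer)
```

Key concept: dict holds reference to list.
Step by step:
`outer = [5, 1, 4]` → outer = [5, 1, 4]
`container = {'data': outer}` → container = {'data': [5, 1, 4]}
`container['data'].append(32)` → outer = [5, 1, 4, 32]; container = {'data': [5, 1, 4, 32]}
`print(outer)` → prints [5, 1, 4, 32]

Answer: [5, 1, 4, 32]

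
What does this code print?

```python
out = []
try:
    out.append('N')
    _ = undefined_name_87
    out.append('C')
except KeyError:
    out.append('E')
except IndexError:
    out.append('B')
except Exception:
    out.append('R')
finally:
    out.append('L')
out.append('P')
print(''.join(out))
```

Execution trace: 'N' (try body) → 'R' (except Exception) → 'L' (finally) → 'P' (after the try/except). Output: NRLP

Answer: NRLP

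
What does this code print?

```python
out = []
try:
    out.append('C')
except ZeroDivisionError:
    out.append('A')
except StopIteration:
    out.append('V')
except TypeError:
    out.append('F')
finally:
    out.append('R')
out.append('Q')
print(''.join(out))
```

Execution trace: 'C' (try body, no exception) → 'R' (finally) → 'Q' (after the try/except). Output: CRQ

Answer: CRQ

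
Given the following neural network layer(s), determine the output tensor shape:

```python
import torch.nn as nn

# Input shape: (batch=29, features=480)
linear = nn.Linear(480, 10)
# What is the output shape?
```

Input: (29, 480) -> Output: (29, 10)

Answer: (29, 10)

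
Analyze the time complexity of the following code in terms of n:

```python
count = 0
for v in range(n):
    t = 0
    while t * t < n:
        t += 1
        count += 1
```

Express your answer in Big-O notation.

Each loop level contributes: n × √n. Multiplying the contributions gives O(n√n).

Answer: O(n√n)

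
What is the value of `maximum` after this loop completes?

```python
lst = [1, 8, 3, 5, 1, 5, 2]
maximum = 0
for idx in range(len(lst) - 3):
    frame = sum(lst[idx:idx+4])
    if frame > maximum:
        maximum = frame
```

Max sum of 4-element window in [1, 8, 3, 5, 1, 5, 2]
`maximum` takes the values: 0 → 17

Answer: 17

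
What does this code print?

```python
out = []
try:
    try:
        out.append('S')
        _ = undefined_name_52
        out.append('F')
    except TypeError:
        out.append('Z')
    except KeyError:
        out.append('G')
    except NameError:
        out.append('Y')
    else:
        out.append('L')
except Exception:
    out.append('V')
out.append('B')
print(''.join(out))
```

Execution trace: 'S' (inner try body) → 'Y' (inner except NameError) → 'B' (after the try/except). Output: SYB

Answer: SYB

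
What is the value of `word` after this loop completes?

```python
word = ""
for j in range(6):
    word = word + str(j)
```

Concatenate digits 0 to 5
`word` takes the values: "" → "0" → "01" → "012" → "0123" → "01234" → "012345"

Answer: "012345"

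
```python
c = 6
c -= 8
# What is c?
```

Trace:
`c = 6` → c = 6
`c -= 8` → c = -2
So c = -2

Answer: -2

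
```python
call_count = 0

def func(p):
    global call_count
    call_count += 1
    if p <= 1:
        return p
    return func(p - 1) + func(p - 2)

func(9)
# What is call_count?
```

Calls(p) = 1 + Calls(p-1) + Calls(p-2); Calls(0)=Calls(1)=1. For p=9 this gives 109.

Answer: 109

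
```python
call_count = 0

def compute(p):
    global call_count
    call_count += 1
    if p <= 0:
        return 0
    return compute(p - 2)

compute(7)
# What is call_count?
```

Linear recursion stepping by 2: 5 calls from p=7 down to ≤0.

Answer: 5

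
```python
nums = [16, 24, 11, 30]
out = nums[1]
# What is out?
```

Trace:
`nums = [16, 24, 11, 30]` → nums = [16, 24, 11, 30]
`out = nums[1]` → out = 24
So out = 24

Answer: 24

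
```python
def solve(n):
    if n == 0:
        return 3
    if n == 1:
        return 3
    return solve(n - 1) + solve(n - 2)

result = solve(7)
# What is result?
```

Build up from base cases: solve(0)=3, solve(1)=3, solve(2)=6, solve(3)=9, solve(4)=15, solve(5)=24, solve(6)=39, ..., solve(7)=63

Answer: 63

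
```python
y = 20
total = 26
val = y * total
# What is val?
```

Trace:
`y = 20` → y = 20
`total = 26` → total = 26
`val = y * total` → val = 520
So val = 520

Answer: 520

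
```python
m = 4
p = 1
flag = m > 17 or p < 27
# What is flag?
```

Trace:
`m = 4` → m = 4
`p = 1` → p = 1
`flag = m > 17 or p < 27` → flag = True
So flag = True

Answer: True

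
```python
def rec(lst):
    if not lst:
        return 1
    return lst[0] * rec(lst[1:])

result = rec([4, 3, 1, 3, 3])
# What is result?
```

Product over [4, 3, 1, 3, 3] = 4 * 3 * 1 * 3 * 3 = 108

Answer: 108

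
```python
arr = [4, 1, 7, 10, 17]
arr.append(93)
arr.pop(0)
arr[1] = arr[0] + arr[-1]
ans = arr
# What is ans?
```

Trace:
`arr = [4, 1, 7, 10, 17]` → arr = [4, 1, 7, 10, 17]
`arr.append(93)` → arr = [4, 1, 7, 10, 17, 93]
`arr.pop(0)` → arr = [1, 7, 10, 17, 93]
`arr[1] = arr[0] + arr[-1]` → arr = [1, 94, 10, 17, 93]
`ans = arr` → ans = [1, 94, 10, 17, 93]
So ans = [1, 94, 10, 17, 93]

Answer: [1, 94, 10, 17, 93]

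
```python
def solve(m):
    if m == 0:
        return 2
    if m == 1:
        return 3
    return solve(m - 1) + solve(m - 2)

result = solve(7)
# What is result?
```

Build up from base cases: solve(0)=2, solve(1)=3, solve(2)=5, solve(3)=8, solve(4)=13, solve(5)=21, solve(6)=34, ..., solve(7)=55

Answer: 55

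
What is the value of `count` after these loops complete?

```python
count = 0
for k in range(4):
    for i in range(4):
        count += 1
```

4 * 4 = 16
`count` takes the values: 0 → 1 → 2 → 3 → 4 → 5 → 6 → 7 → 8 → 9 → 10 → 11 → 12 → 13 → 14 → 15 → 16

Answer: 16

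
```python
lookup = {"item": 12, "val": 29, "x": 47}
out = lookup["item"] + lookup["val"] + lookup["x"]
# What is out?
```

Trace:
`lookup = {"item": 12, "val": 29, "x": 47}` → lookup = {'item': 12, 'val': 29, 'x': 47}
`out = lookup["item"] + lookup["val"] + lookup["x"]` → out = 88
So out = 88

Answer: 88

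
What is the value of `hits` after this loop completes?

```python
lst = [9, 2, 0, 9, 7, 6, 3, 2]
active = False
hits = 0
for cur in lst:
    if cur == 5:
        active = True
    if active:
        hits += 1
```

Count elements after first 5 in [9, 2, 0, 9, 7, 6, 3, 2]
`hits` takes the values: 0

Answer: 0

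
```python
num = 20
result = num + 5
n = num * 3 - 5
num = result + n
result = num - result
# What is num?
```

Trace:
`num = 20` → num = 20
`result = num + 5` → result = 25
`n = num * 3 - 5` → n = 55
`num = result + n` → num = 80
`result = num - result` → result = 55
So num = 80

Answer: 80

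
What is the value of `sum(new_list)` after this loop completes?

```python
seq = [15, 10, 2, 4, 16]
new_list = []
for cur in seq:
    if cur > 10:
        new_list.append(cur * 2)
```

Sum of doubled values > 10
`new_list` takes the values: [] → [30] → [30, 32]
So `sum(new_list)` = 62

Answer: 62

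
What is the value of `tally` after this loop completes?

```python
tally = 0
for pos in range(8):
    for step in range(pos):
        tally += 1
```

Triangle number: 0+1+2+...+7
`tally` takes the values: 0 → 1 → 2 → 3 → 4 → 5 → 6 → 7 → 8 → 9 → 10 → 11 → 12 → 13 → 14 → 15 → 16 → 17 → 18 → 19 → 20 → 21 → 22 → 23 → 24 → 25 → 26 → 27 → 28

Answer: 28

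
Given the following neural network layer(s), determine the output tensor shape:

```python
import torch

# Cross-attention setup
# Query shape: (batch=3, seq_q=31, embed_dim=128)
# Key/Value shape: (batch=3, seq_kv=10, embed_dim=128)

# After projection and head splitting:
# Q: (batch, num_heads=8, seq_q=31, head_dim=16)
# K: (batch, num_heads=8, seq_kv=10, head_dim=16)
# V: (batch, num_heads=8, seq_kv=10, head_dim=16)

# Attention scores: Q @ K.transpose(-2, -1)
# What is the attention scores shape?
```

Input: (3, 31, 128) -> Output: (3, 8, 31, 10)

Answer: (3, 8, 31, 10)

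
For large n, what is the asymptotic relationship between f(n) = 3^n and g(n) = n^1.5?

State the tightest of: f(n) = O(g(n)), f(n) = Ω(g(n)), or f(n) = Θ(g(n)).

3^n vs n^1.5: f(n) = Ω(g(n)) but not O(g(n)) — 3^n grows strictly faster than n^1.5.

Answer: f(n) = Ω(g(n)) but not O(g(n)) — 3^n grows strictly faster than n^1.5.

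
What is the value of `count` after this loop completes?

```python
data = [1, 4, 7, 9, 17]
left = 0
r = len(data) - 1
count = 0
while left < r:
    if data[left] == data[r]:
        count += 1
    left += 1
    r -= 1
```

Count matching pairs from ends
`count` takes the values: 0

Answer: 0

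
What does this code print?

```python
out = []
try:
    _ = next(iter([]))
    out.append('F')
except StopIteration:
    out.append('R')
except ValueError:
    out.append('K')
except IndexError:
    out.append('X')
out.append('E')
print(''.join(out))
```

Execution trace: 'R' (except StopIteration) → 'E' (after the try/except). Output: RE

Answer: RE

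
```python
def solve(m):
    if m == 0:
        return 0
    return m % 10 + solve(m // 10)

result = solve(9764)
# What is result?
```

Sum of digits of 9764: 4 + 6 + 7 + 9 = 26

Answer: 26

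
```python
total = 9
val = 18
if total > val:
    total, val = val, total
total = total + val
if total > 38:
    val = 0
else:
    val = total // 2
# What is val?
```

Trace:
`total = 9` → total = 9
`val = 18` → val = 18
`if total > val: ...` → total > val is False → no variable changes
`total = total + val` → total = 27
`if total > 38: ...` → total > 38 is False, take else branch → val = 13
So val = 13

Answer: 13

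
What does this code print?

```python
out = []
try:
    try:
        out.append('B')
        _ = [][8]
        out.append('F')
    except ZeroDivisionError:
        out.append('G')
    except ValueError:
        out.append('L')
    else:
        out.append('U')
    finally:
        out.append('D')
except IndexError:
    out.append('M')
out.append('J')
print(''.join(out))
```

Execution trace: 'B' (try body) → 'D' (finally) → 'M' (outer except IndexError) → 'J' (after the try/except). Output: BDMJ

Answer: BDMJ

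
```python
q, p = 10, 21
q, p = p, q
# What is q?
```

Trace:
`q, p = 10, 21` → q = 10; p = 21
`q, p = p, q` → q = 21; p = 10
So q = 21

Answer: 21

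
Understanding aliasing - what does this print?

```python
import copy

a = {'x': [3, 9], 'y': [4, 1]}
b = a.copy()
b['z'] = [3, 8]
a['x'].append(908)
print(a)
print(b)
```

Key concept: shallow copy of dict with mutable values.
Step by step:
`a = {'x': [3, 9], 'y': [4, 1]}` → a = {'x': [3, 9], 'y': [4, 1]}
`b = a.copy()` → b = {'x': [3, 9], 'y': [4, 1]}
`b['z'] = [3, 8]` → b = {'x': [3, 9], 'y': [4, 1], 'z': [3, 8]}
`a['x'].append(908)` → a = {'x': [3, 9, 908], 'y': [4, 1]}; b = {'x': [3, 9, 908], 'y': [4, 1], 'z': [3, 8]}
`print(a)` → prints {'x': [3, 9, 908], 'y': [4, 1]}
`print(b)` → prints {'x': [3, 9, 908], 'y': [4, 1], 'z': [3, 8]}

Answer:
{'x': [3, 9, 908], 'y': [4, 1]}
{'x': [3, 9, 908], 'y': [4, 1], 'z': [3, 8]}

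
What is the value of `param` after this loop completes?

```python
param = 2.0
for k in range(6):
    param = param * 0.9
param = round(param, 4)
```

Exponential decay: 2.0 * 0.9^6
`param` takes the values: 2.0 → 1.8 → 1.62 → 1.458 → 1.3122 → 1.18098 → 1.062882 → 1.0629

Answer: 1.0629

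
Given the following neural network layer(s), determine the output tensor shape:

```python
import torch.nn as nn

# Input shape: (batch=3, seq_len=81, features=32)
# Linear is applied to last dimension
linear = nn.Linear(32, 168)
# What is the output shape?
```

Input: (3, 81, 32) -> Output: (3, 81, 168)

Answer: (3, 81, 168)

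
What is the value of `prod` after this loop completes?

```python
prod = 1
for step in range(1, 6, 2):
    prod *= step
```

Product of 1, 3, 5, ... up to 5
`prod` takes the values: 1 → 3 → 15

Answer: 15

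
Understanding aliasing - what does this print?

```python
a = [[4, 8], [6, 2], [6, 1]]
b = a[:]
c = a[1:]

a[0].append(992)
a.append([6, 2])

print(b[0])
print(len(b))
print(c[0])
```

Key concept: slice with nested mutation.
Step by step:
`a = [[4, 8], [6, 2], [6, 1]]` → a = [[4, 8], [6, 2], [6, 1]]
`b = a[:]` → b = [[4, 8], [6, 2], [6, 1]]
`c = a[1:]` → c = [[6, 2], [6, 1]]
`a[0].append(992)` → a = [[4, 8, 992], [6, 2], [6, 1]]; b = [[4, 8, 992], [6, 2], [6, 1]]
`a.append([6, 2])` → a = [[4, 8, 992], [6, 2], [6, 1], [6, 2]]
`print(b[0])` → prints [4, 8, 992]
`print(len(b))` → prints 3
`print(c[0])` → prints [6, 2]

Answer:
[4, 8, 992]
3
[6, 2]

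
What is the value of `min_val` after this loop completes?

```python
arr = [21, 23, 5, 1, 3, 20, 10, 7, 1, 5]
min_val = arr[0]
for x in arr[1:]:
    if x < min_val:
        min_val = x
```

Minimum of [21, 23, 5, 1, 3, 20, 10, 7, 1, 5]
`min_val` takes the values: 21 → 5 → 1

Answer: 1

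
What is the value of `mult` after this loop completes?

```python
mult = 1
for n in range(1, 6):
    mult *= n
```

5! = 120
`mult` takes the values: 1 → 2 → 6 → 24 → 120

Answer: 120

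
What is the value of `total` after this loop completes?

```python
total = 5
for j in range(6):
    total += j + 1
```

Start at 5, add 1 to 6 = 26
`total` takes the values: 5 → 6 → 8 → 11 → 15 → 20 → 26

Answer: 26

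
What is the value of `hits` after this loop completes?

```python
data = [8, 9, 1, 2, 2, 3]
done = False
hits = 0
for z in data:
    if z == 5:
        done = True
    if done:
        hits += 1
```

Count elements after first 5 in [8, 9, 1, 2, 2, 3]
`hits` takes the values: 0

Answer: 0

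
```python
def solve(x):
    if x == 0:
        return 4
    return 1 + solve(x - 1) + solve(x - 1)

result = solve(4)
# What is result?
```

solve(x) = 1 + 2·solve(x-1), solve(0)=4. Closed form: (4+1)·2^4 - 1 = 79.

Answer: 79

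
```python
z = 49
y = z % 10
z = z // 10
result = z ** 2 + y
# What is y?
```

Trace:
`z = 49` → z = 49
`y = z % 10` → y = 9
`z = z // 10` → z = 4
`result = z ** 2 + y` → result = 25
So y = 9

Answer: 9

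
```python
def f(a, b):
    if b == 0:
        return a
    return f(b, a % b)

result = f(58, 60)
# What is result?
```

f(58, 60) -> f(60, 58) -> f(58, 2) -> f(2, 0) -> 2

Answer: 2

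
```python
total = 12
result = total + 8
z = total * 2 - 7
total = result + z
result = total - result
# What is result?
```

Trace:
`total = 12` → total = 12
`result = total + 8` → result = 20
`z = total * 2 - 7` → z = 17
`total = result + z` → total = 37
`result = total - result` → result = 17
So result = 17

Answer: 17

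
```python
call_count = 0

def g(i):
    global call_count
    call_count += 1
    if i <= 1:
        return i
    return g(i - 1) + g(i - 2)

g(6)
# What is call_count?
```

Calls(i) = 1 + Calls(i-1) + Calls(i-2); Calls(0)=Calls(1)=1. For i=6 this gives 25.

Answer: 25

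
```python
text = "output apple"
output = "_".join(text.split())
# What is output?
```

Trace:
`text = "output apple"` → text = 'output apple'
`output = "_".join(text.split())` → output = 'output_apple'
So output = 'output_apple'

Answer: 'output_apple'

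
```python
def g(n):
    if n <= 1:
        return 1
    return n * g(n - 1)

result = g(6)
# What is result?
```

g(6) = 6 * 5 * 4 * 3 * 2 * 1 = 720

Answer: 720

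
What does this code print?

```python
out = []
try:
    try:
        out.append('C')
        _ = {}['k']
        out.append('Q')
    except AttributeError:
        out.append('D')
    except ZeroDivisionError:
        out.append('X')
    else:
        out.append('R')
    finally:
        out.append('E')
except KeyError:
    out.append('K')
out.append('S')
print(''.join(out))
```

Execution trace: 'C' (try body) → 'E' (finally) → 'K' (outer except KeyError) → 'S' (after the try/except). Output: CEKS

Answer: CEKS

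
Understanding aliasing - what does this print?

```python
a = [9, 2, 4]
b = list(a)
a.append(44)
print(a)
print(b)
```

Key concept: list() constructor creates copy.
Step by step:
`a = [9, 2, 4]` → a = [9, 2, 4]
`b = list(a)` → b = [9, 2, 4]
`a.append(44)` → a = [9, 2, 4, 44]
`print(a)` → prints [9, 2, 4, 44]
`print(b)` → prints [9, 2, 4]

Answer:
[9, 2, 4, 44]
[9, 2, 4]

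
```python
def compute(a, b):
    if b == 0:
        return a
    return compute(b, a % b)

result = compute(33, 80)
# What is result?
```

compute(33, 80) -> compute(80, 33) -> compute(33, 14) -> compute(14, 5) -> compute(5, 4) -> compute(4, 1) -> compute(1, 0) -> 1

Answer: 1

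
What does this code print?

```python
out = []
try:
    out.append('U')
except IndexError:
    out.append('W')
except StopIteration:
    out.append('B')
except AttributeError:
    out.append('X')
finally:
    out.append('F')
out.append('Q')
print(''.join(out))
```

Execution trace: 'U' (try body, no exception) → 'F' (finally) → 'Q' (after the try/except). Output: UFQ

Answer: UFQ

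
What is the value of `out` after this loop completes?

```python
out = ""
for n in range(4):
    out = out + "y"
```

Repeat 'y' 4 times
`out` takes the values: "" → "y" → "yy" → "yyy" → "yyyy"

Answer: "yyyy"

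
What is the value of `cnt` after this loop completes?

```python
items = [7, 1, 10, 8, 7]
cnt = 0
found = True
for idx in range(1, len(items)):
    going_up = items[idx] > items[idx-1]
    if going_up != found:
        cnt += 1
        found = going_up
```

Count direction changes in [7, 1, 10, 8, 7]
`cnt` takes the values: 0 → 1 → 2 → 3

Answer: 3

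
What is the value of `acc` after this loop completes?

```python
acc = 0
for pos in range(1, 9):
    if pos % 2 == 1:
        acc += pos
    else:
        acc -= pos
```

Add odd, subtract even
`acc` takes the values: 0 → 1 → -1 → 2 → -2 → 3 → -3 → 4 → -4

Answer: -4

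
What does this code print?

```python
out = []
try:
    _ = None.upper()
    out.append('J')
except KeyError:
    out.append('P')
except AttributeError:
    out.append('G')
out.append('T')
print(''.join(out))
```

Execution trace: 'G' (except AttributeError) → 'T' (after the try/except). Output: GT

Answer: GT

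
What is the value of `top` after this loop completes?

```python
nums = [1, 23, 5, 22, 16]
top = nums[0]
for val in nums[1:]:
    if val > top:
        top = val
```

Maximum of [1, 23, 5, 22, 16]
`top` takes the values: 1 → 23

Answer: 23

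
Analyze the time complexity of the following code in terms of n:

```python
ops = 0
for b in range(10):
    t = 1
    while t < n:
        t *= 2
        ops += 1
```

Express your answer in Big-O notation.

Each loop level contributes: 1 × log n. Multiplying the contributions gives O(log n).

Answer: O(log n)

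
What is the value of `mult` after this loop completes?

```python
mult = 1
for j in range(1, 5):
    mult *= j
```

4! = 24
`mult` takes the values: 1 → 2 → 6 → 24

Answer: 24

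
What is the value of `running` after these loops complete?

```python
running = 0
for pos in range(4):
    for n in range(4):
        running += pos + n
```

Sum of all pos+n for pos,n in 4x4
`running` takes the values: 0 → 1 → 3 → 6 → 7 → 9 → 12 → 16 → 18 → 21 → 25 → 30 → 33 → 37 → 42 → 48

Answer: 48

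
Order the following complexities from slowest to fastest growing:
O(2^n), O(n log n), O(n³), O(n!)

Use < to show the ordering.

Ordered by growth rate: O(n log n) < O(n³) < O(2^n) < O(n!)

Answer: O(n log n) < O(n³) < O(2^n) < O(n!)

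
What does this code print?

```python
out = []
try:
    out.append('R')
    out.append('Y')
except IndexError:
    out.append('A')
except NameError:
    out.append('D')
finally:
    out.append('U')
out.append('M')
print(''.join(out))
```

Execution trace: 'R' (try body) → 'Y' (try body, no exception) → 'U' (finally) → 'M' (after the try/except). Output: RYUM

Answer: RYUM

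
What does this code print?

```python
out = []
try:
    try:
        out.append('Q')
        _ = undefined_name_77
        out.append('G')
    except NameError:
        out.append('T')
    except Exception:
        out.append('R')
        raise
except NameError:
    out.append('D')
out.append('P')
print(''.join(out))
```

Execution trace: 'Q' (try body) → 'T' (except NameError) → 'P' (after the try/except). Output: QTP

Answer: QTP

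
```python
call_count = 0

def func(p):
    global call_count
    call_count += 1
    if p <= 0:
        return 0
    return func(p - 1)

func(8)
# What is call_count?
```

Linear recursion stepping by 1: 9 calls from p=8 down to ≤0.

Answer: 9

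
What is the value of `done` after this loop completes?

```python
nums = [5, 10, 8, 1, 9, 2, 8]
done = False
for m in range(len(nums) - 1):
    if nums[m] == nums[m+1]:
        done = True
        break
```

Check consecutive duplicates in [5, 10, 8, 1, 9, 2, 8]
`done` takes the values: False

Answer: False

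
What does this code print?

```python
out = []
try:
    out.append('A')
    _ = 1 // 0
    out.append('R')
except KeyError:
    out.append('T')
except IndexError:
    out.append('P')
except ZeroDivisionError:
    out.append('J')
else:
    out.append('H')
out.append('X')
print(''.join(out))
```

Execution trace: 'A' (try body) → 'J' (except ZeroDivisionError) → 'X' (after the try/except). Output: AJX

Answer: AJX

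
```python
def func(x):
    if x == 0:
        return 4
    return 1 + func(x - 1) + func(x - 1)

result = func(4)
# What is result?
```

func(x) = 1 + 2·func(x-1), func(0)=4. Closed form: (4+1)·2^4 - 1 = 79.

Answer: 79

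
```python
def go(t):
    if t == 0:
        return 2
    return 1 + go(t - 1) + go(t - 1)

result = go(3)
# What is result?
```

go(t) = 1 + 2·go(t-1), go(0)=2. Closed form: (2+1)·2^3 - 1 = 23.

Answer: 23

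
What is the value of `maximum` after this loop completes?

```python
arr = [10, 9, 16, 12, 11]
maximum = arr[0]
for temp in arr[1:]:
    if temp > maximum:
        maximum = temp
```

Maximum of [10, 9, 16, 12, 11]
`maximum` takes the values: 10 → 16

Answer: 16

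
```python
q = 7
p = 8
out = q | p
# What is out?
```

Trace:
`q = 7` → q = 7
`p = 8` → p = 8
`out = q | p` → out = 15
So out = 15

Answer: 15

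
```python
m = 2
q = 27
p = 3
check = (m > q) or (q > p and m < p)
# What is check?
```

Trace:
`m = 2` → m = 2
`q = 27` → q = 27
`p = 3` → p = 3
`check = (m > q) or (q > p and m < p)` → check = True
So check = True

Answer: True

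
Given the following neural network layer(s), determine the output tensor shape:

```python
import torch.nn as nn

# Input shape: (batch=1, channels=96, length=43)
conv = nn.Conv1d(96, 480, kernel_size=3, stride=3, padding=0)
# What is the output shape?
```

Input: (1, 96, 43) -> Output: (1, 480, 14)

Answer: (1, 480, 14)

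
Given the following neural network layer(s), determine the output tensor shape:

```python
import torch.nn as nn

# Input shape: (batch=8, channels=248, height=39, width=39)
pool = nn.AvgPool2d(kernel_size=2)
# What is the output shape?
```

Input: (8, 248, 39, 39) -> Output: (8, 248, 19, 19)

Answer: (8, 248, 19, 19)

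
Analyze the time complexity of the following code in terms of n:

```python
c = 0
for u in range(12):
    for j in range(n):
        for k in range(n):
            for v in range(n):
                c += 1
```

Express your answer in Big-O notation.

Each loop level contributes: 1 × n × n × n. Multiplying the contributions gives O(n^3).

Answer: O(n^3)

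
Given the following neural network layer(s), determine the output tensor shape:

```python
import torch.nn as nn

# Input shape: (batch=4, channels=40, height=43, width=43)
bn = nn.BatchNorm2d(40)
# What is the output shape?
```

Input: (4, 40, 43, 43) -> Output: (4, 40, 43, 43)

Answer: (4, 40, 43, 43)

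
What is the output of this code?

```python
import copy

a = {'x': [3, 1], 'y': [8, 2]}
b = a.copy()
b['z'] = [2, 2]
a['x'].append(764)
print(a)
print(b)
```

Key concept: shallow copy of dict with mutable values.
Step by step:
`a = {'x': [3, 1], 'y': [8, 2]}` → a = {'x': [3, 1], 'y': [8, 2]}
`b = a.copy()` → b = {'x': [3, 1], 'y': [8, 2]}
`b['z'] = [2, 2]` → b = {'x': [3, 1], 'y': [8, 2], 'z': [2, 2]}
`a['x'].append(764)` → a = {'x': [3, 1, 764], 'y': [8, 2]}; b = {'x': [3, 1, 764], 'y': [8, 2], 'z': [2, 2]}
`print(a)` → prints {'x': [3, 1, 764], 'y': [8, 2]}
`print(b)` → prints {'x': [3, 1, 764], 'y': [8, 2], 'z': [2, 2]}

Answer:
{'x': [3, 1, 764], 'y': [8, 2]}
{'x': [3, 1, 764], 'y': [8, 2], 'z': [2, 2]}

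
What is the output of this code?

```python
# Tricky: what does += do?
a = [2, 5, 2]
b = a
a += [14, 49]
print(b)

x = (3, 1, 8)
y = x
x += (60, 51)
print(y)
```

Key concept: += behavior differs for mutable vs immutable.
Step by step:
`a = [2, 5, 2]` → a = [2, 5, 2]
`b = a` → b = [2, 5, 2] (same object as a)
`a += [14, 49]` → a = [2, 5, 2, 14, 49] (same object as b); b = [2, 5, 2, 14, 49] (same object as a)
`print(b)` → prints [2, 5, 2, 14, 49]
`x = (3, 1, 8)` → x = (3, 1, 8)
`y = x` → y = (3, 1, 8)
`x += (60, 51)` → x = (3, 1, 8, 60, 51)
`print(y)` → prints (3, 1, 8)

Answer:
[2, 5, 2, 14, 49]
(3, 1, 8)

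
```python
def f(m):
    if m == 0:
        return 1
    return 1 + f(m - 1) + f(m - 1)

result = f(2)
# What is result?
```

f(m) = 1 + 2·f(m-1), f(0)=1. Closed form: (1+1)·2^2 - 1 = 7.

Answer: 7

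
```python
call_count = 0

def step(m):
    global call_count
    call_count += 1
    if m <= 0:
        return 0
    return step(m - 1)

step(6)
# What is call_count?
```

Linear recursion stepping by 1: 7 calls from m=6 down to ≤0.

Answer: 7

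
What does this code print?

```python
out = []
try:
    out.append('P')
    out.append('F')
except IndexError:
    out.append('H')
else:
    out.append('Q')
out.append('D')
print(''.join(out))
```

Execution trace: 'P' (try body) → 'F' (try body, no exception) → 'Q' (else) → 'D' (after the try/except). Output: PFQD

Answer: PFQD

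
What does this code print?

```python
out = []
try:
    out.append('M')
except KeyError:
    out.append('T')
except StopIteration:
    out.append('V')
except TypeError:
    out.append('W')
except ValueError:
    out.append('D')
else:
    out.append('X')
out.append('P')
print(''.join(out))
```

Execution trace: 'M' (try body, no exception) → 'X' (else) → 'P' (after the try/except). Output: MXP

Answer: MXP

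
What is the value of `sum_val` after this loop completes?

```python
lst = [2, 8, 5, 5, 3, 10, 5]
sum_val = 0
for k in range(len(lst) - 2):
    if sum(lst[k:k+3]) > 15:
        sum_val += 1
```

Count windows with sum > 15
`sum_val` takes the values: 0 → 1 → 2 → 3

Answer: 3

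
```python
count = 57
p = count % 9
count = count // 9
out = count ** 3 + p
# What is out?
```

Trace:
`count = 57` → count = 57
`p = count % 9` → p = 3
`count = count // 9` → count = 6
`out = count ** 3 + p` → out = 219
So out = 219

Answer: 219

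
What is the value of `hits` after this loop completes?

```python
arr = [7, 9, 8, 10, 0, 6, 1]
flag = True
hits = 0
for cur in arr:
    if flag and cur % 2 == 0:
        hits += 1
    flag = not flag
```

Count even values at even positions
`hits` takes the values: 0 → 1 → 2

Answer: 2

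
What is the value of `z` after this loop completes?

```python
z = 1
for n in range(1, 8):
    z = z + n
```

Start at 1, add 1 through 7
`z` takes the values: 1 → 2 → 4 → 7 → 11 → 16 → 22 → 29

Answer: 29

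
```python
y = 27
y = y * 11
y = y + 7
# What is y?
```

Trace:
`y = 27` → y = 27
`y = y * 11` → y = 297
`y = y + 7` → y = 304
So y = 304

Answer: 304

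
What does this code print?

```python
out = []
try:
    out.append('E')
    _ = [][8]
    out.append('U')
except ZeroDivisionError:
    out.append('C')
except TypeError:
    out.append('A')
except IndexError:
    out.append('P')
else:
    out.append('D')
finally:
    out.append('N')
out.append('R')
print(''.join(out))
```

Execution trace: 'E' (try body) → 'P' (except IndexError) → 'N' (finally) → 'R' (after the try/except). Output: EPNR

Answer: EPNR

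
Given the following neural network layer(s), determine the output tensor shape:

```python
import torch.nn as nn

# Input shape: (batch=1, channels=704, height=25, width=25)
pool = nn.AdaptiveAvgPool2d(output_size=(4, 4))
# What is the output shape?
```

Input: (1, 704, 25, 25) -> Output: (1, 704, 4, 4)

Answer: (1, 704, 4, 4)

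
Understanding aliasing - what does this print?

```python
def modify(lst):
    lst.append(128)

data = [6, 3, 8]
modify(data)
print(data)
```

Key concept: function modifies passed list.
Step by step:
`data = [6, 3, 8]` → data = [6, 3, 8]
`modify(data)` → data = [6, 3, 8, 128]
`print(data)` → prints [6, 3, 8, 128]

Answer: [6, 3, 8, 128]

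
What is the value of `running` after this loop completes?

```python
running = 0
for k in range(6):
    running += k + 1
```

Start at 0, add 1 to 6 = 21
`running` takes the values: 0 → 1 → 3 → 6 → 10 → 15 → 21

Answer: 21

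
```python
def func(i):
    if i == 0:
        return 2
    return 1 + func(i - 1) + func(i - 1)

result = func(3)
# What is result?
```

func(i) = 1 + 2·func(i-1), func(0)=2. Closed form: (2+1)·2^3 - 1 = 23.

Answer: 23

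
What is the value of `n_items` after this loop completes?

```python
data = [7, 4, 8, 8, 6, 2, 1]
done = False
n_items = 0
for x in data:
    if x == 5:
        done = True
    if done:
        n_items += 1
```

Count elements after first 5 in [7, 4, 8, 8, 6, 2, 1]
`n_items` takes the values: 0

Answer: 0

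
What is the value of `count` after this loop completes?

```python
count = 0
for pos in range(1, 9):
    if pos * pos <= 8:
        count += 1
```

Count numbers where pos² ≤ 8
`count` takes the values: 0 → 1 → 2

Answer: 2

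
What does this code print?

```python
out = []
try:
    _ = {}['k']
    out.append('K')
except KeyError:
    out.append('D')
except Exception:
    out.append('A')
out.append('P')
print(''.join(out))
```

Execution trace: 'D' (except KeyError) → 'P' (after the try/except). Output: DP

Answer: DP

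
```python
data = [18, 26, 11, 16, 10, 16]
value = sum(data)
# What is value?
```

Trace:
`data = [18, 26, 11, 16, 10, 16]` → data = [18, 26, 11, 16, 10, 16]
`value = sum(data)` → value = 97
So value = 97

Answer: 97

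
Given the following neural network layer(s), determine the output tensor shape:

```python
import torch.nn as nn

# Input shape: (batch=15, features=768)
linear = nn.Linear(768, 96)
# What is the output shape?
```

Input: (15, 768) -> Output: (15, 96)

Answer: (15, 96)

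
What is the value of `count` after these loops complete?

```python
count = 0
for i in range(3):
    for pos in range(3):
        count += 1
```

3 * 3 = 9
`count` takes the values: 0 → 1 → 2 → 3 → 4 → 5 → 6 → 7 → 8 → 9

Answer: 9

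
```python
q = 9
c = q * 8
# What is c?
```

Trace:
`q = 9` → q = 9
`c = q * 8` → c = 72
So c = 72

Answer: 72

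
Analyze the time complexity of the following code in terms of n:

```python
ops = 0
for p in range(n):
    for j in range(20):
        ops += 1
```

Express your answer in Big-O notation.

Each loop level contributes: n × 1. Multiplying the contributions gives O(n).

Answer: O(n)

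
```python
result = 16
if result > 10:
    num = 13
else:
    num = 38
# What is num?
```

Trace:
`result = 16` → result = 16
`if result > 10: ...` → result > 10 is True → num = 13
So num = 13

Answer: 13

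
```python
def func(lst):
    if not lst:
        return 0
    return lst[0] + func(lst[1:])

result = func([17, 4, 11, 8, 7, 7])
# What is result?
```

17 + 4 + 11 + 8 + 7 + 7 + 0 = 54

Answer: 54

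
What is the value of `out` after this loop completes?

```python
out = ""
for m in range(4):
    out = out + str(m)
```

Concatenate digits 0 to 3
`out` takes the values: "" → "0" → "01" → "012" → "0123"

Answer: "0123"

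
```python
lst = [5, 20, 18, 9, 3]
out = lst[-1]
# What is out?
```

Trace:
`lst = [5, 20, 18, 9, 3]` → lst = [5, 20, 18, 9, 3]
`out = lst[-1]` → out = 3
So out = 3

Answer: 3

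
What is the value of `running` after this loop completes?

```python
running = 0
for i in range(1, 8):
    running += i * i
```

Sum of squares 1² to 7² = 140
`running` takes the values: 0 → 1 → 5 → 14 → 30 → 55 → 91 → 140

Answer: 140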